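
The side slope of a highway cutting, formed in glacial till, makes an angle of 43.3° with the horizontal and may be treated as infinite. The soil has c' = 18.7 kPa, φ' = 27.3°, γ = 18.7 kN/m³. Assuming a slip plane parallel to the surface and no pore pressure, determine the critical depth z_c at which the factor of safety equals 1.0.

Setting FS = 1.00 in FS = [c' + γz cos²β tanφ'] / [γz sinβ cosβ] and solving for z:
z = c' / [γ cosβ (FS·sinβ − cosβ·tanφ')]
  = 18.7 / [18.7·cos43.3°·(1.00·sin43.3° − cos43.3°·tan27.3°)]
  = 18.7 / [18.7·0.7278·(1.00·0.6858 − 0.7278·0.5161)]
  = 18.7 / 4.2214 = 4.430 m

z_c = 4.43 m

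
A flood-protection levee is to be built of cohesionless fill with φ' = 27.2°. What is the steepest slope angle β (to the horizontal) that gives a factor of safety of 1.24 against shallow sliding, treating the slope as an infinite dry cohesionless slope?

For an infinite dry cohesionless slope FS = tanφ'/tanβ, so tanβ = tanφ' / FS.
tanβ = tan27.2° / 1.24 = 0.5139 / 1.24 = 0.4145
β = arctan(0.4145) = 22.51°

β = 22.5°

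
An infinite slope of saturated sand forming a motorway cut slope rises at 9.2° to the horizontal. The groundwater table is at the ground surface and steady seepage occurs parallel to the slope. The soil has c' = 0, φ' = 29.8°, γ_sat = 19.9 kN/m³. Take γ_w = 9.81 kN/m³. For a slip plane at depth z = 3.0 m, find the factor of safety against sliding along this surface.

FS = 1.79

With seepage parallel to the slope and the water table at the surface, the effective normal stress on the slip plane uses the buoyant unit weight γ' = γ_sat − γ_w while the driving shear stress uses γ_sat:
FS = [c' + γ' z cos²β tanφ'] / [γ_sat z sinβ cosβ]
(For c' = 0 this reduces to FS = (γ'/γ_sat)·tanφ'/tanβ.)
γ' = 19.9 − 9.81 = 10.09 kN/m³
Numerator = 0.0 + 10.09·3.0·cos²9.2°·tan29.8° = 0.0 + 10.09·3.0·0.9744·0.5727 = 16.893 kPa
Denominator = 19.9·3.0·sin9.2°·cos9.2° = 19.9·3.0·0.1599·0.9871 = 9.422 kPa
FS = 16.893 / 9.422 = 1.793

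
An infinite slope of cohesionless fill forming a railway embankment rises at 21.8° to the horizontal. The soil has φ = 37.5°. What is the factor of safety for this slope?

For a dry cohesionless infinite slope the factor of safety is FS = tanφ / tanβ.
FS = tan37.5° / tan21.8° = 0.7673 / 0.4000 = 1.918

FS = 1.92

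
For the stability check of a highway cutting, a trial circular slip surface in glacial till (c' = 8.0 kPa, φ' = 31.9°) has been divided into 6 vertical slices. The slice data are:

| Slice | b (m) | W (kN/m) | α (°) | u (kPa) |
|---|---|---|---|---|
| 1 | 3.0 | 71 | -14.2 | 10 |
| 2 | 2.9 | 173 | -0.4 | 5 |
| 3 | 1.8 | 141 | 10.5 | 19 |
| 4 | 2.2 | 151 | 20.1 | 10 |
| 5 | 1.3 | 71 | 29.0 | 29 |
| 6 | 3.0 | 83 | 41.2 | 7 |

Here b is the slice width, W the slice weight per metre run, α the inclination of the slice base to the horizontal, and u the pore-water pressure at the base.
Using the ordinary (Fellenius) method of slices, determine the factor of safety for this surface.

Ordinary method of slices: FS = Σ[c'·Δl_i + (W_i cosα_i − u_i·Δl_i)·tanφ'] / Σ W_i sinα_i, with Δl_i = b_i / cosα_i.
Slice 1: Δl = 3.0/cos(-14.2°) = 3.095 m; N'_1 = 71·cos(-14.2°) − 10·3.095 = 37.9; c'Δl = 24.76; W sinα = -17.4
Slice 2: Δl = 2.9/cos(-0.4°) = 2.900 m; N'_2 = 173·cos(-0.4°) − 5·2.900 = 158.5; c'Δl = 23.20; W sinα = -1.2
Slice 3: Δl = 1.8/cos10.5° = 1.831 m; N'_3 = 141·cos10.5° − 19·1.831 = 103.9; c'Δl = 14.65; W sinα = 25.7
Slice 4: Δl = 2.2/cos20.1° = 2.343 m; N'_4 = 151·cos20.1° − 10·2.343 = 118.4; c'Δl = 18.74; W sinα = 51.9
Slice 5: Δl = 1.3/cos29.0° = 1.486 m; N'_5 = 71·cos29.0° − 29·1.486 = 19.0; c'Δl = 11.89; W sinα = 34.4
Slice 6: Δl = 3.0/cos41.2° = 3.987 m; N'_6 = 83·cos41.2° − 7·3.987 = 34.5; c'Δl = 31.90; W sinα = 54.7
Σc'Δl = 125.1 kN/m; ΣN' = 472.1 kN/m; ΣW sinα = 148.1 kN/m
Resisting = 125.1 + 472.1·tan31.9° = 125.1 + 293.9 = 419.0 kN/m
FS = 419.0 / 148.1 = 2.830

FS = 2.83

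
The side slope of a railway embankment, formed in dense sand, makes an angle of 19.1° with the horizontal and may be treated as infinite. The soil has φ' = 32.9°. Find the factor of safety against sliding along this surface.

For a dry cohesionless infinite slope the factor of safety is FS = tanφ' / tanβ.
FS = tan32.9° / tan19.1° = 0.6469 / 0.3463 = 1.868

FS = 1.87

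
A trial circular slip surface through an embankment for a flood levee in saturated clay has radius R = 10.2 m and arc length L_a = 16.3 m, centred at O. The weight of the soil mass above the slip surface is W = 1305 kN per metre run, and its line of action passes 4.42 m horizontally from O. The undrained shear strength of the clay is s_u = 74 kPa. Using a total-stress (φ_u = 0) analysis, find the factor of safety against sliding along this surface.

Taking moments about the centre O, the resisting moment is provided by the undrained shear strength acting along the arc:
M_R = s_u·L_a·R = 74·16.30·10.2 = 12303.2 kN·m/m
M_D = W·d = 1305·4.42 = 5768.1 kN·m/m
FS = M_R / M_D = 12303.2 / 5768.1 = 2.133

FS = 2.13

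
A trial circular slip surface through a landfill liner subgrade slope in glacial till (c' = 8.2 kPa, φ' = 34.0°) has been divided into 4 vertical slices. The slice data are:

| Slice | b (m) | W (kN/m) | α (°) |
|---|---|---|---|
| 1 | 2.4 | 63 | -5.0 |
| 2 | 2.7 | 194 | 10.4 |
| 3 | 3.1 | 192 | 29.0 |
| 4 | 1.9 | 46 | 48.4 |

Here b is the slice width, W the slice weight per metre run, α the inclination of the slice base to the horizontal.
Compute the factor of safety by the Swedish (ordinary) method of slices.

Ordinary method of slices: FS = Σ[c'·Δl_i + (W_i cosα_i)·tanφ'] / Σ W_i sinα_i, with Δl_i = b_i / cosα_i.
Slice 1: Δl = 2.4/cos(-5.0°) = 2.409 m; N'_1 = 63·cos(-5.0°) = 62.8; c'Δl = 19.76; W sinα = -5.5
Slice 2: Δl = 2.7/cos10.4° = 2.745 m; N'_2 = 194·cos10.4° = 190.8; c'Δl = 22.51; W sinα = 35.0
Slice 3: Δl = 3.1/cos29.0° = 3.544 m; N'_3 = 192·cos29.0° = 167.9; c'Δl = 29.06; W sinα = 93.1
Slice 4: Δl = 1.9/cos48.4° = 2.862 m; N'_4 = 46·cos48.4° = 30.5; c'Δl = 23.47; W sinα = 34.4
Σc'Δl = 94.8 kN/m; ΣN' = 452.0 kN/m; ΣW sinα = 157.0 kN/m
Resisting = 94.8 + 452.0·tan34.0° = 94.8 + 304.9 = 399.7 kN/m
FS = 399.7 / 157.0 = 2.546

FS = 2.55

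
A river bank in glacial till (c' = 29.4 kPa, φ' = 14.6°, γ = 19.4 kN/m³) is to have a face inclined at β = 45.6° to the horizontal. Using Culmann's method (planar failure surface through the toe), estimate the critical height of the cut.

Culmann's analysis gives the critical failure plane at α_cr = (β + φ')/2 = (45.6 + 14.6)/2 = 30.1°, and the critical height
H_c = (4c'/γ) · sinβ cosφ' / [1 − cos(β − φ')]
    = (4·29.4/19.4) · sin45.6°·cos14.6° / [1 − cos(31.0°)]
    = 6.062 · 0.7145·0.9677 / [1 − 0.8572]
    = 6.062 · 0.6914 / 0.1428
    = 29.34 m

H_c = 29.34 m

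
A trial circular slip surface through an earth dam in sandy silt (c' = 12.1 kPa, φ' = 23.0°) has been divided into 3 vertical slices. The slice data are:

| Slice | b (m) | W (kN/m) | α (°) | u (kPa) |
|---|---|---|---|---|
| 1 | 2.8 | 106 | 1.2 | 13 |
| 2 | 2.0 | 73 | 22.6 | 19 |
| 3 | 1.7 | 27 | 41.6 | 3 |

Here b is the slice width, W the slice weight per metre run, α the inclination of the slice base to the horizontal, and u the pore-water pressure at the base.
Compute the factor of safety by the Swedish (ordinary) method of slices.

FS = 2.78

Ordinary method of slices: FS = Σ[c'·Δl_i + (W_i cosα_i − u_i·Δl_i)·tanφ'] / Σ W_i sinα_i, with Δl_i = b_i / cosα_i.
Slice 1: Δl = 2.8/cos1.2° = 2.801 m; N'_1 = 106·cos1.2° − 13·2.801 = 69.6; c'Δl = 33.89; W sinα = 2.2
Slice 2: Δl = 2.0/cos22.6° = 2.166 m; N'_2 = 73·cos22.6° − 19·2.166 = 26.2; c'Δl = 26.21; W sinα = 28.1
Slice 3: Δl = 1.7/cos41.6° = 2.273 m; N'_3 = 27·cos41.6° − 3·2.273 = 13.4; c'Δl = 27.51; W sinα = 17.9
Σc'Δl = 87.6 kN/m; ΣN' = 109.2 kN/m; ΣW sinα = 48.2 kN/m
Resisting = 87.6 + 109.2·tan23.0° = 87.6 + 46.3 = 133.9 kN/m
FS = 133.9 / 48.2 = 2.779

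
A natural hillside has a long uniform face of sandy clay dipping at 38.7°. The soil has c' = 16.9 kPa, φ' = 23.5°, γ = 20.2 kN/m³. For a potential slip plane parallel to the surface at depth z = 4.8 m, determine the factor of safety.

For an infinite slope with a slip plane parallel to the surface (no pore pressure): FS = [c' + γz cos²β tanφ'] / [γz sinβ cosβ].
γz = 20.2·4.8 = 96.96 kN/m²
Numerator = 16.9 + 96.96·cos²38.7°·tan23.5° = 16.9 + 96.96·0.6091·0.4348 = 42.578 kPa
Denominator = 96.96·sin38.7°·cos38.7° = 96.96·0.6252·0.7804 = 47.312 kPa
FS = 42.578 / 47.312 = 0.900

FS = 0.90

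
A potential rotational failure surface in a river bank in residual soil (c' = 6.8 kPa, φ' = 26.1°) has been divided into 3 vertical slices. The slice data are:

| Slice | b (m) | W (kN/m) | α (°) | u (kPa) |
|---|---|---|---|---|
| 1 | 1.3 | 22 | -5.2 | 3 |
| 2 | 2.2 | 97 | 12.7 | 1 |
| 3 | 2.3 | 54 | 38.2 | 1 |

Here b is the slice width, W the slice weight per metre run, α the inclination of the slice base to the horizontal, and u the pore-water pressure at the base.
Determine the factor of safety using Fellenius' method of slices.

FS = 2.23

Ordinary method of slices: FS = Σ[c'·Δl_i + (W_i cosα_i − u_i·Δl_i)·tanφ'] / Σ W_i sinα_i, with Δl_i = b_i / cosα_i.
Slice 1: Δl = 1.3/cos(-5.2°) = 1.305 m; N'_1 = 22·cos(-5.2°) − 3·1.305 = 18.0; c'Δl = 8.88; W sinα = -2.0
Slice 2: Δl = 2.2/cos12.7° = 2.255 m; N'_2 = 97·cos12.7° − 1·2.255 = 92.4; c'Δl = 15.34; W sinα = 21.3
Slice 3: Δl = 2.3/cos38.2° = 2.927 m; N'_3 = 54·cos38.2° − 1·2.927 = 39.5; c'Δl = 19.90; W sinα = 33.4
Σc'Δl = 44.1 kN/m; ΣN' = 149.9 kN/m; ΣW sinα = 52.7 kN/m
Resisting = 44.1 + 149.9·tan26.1° = 44.1 + 73.4 = 117.5 kN/m
FS = 117.5 / 52.7 = 2.229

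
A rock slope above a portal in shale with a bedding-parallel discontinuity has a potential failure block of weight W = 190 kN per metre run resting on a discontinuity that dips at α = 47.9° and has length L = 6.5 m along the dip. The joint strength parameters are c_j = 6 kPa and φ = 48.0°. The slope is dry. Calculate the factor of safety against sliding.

FS = 1.28

Resolving the block weight along and normal to the plane and applying the Mohr–Coulomb strength on the joint:
N' = W cosα = 190·cos47.9° = 127.4 kN/m
Driving force T = W sinα = 190·sin47.9° = 141.0 kN/m
Resisting force R = c_j·L + N'·tanφ = 6·6.5 + 127.4·tan48.0° = 39.0 + 141.5 = 180.5 kN/m
FS = R / T = 180.5 / 141.0 = 1.280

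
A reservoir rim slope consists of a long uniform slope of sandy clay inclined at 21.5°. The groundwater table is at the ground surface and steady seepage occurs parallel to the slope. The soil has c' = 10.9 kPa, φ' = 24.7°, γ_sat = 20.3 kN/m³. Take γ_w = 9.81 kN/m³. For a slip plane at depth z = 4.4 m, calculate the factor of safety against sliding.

With seepage parallel to the slope and the water table at the surface, the effective normal stress on the slip plane uses the buoyant unit weight γ' = γ_sat − γ_w while the driving shear stress uses γ_sat:
FS = [c' + γ' z cos²β tanφ'] / [γ_sat z sinβ cosβ]
γ' = 20.3 − 9.81 = 10.49 kN/m³
Numerator = 10.9 + 10.49·4.4·cos²21.5°·tan24.7° = 10.9 + 10.49·4.4·0.8657·0.4599 = 29.278 kPa
Denominator = 20.3·4.4·sin21.5°·cos21.5° = 20.3·4.4·0.3665·0.9304 = 30.458 kPa
FS = 29.278 / 30.458 = 0.961

FS = 0.96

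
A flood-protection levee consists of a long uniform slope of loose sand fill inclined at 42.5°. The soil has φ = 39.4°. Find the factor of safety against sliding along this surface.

For a dry cohesionless infinite slope the factor of safety is FS = tanφ / tanβ.
FS = tan39.4° / tan42.5° = 0.8214 / 0.9163 = 0.896

FS = 0.90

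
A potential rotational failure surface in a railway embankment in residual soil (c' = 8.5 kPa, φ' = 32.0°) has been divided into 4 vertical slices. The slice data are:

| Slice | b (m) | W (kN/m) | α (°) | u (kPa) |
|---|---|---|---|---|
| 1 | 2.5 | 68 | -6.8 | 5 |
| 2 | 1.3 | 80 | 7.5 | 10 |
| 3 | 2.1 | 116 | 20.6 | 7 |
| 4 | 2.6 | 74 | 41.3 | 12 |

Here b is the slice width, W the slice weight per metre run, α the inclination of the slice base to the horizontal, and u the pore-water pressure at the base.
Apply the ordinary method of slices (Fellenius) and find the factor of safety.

Ordinary method of slices: FS = Σ[c'·Δl_i + (W_i cosα_i − u_i·Δl_i)·tanφ'] / Σ W_i sinα_i, with Δl_i = b_i / cosα_i.
Slice 1: Δl = 2.5/cos(-6.8°) = 2.518 m; N'_1 = 68·cos(-6.8°) − 5·2.518 = 54.9; c'Δl = 21.40; W sinα = -8.1
Slice 2: Δl = 1.3/cos7.5° = 1.311 m; N'_2 = 80·cos7.5° − 10·1.311 = 66.2; c'Δl = 11.15; W sinα = 10.4
Slice 3: Δl = 2.1/cos20.6° = 2.243 m; N'_3 = 116·cos20.6° − 7·2.243 = 92.9; c'Δl = 19.07; W sinα = 40.8
Slice 4: Δl = 2.6/cos41.3° = 3.461 m; N'_4 = 74·cos41.3° − 12·3.461 = 14.1; c'Δl = 29.42; W sinα = 48.8
Σc'Δl = 81.0 kN/m; ΣN' = 228.1 kN/m; ΣW sinα = 92.0 kN/m
Resisting = 81.0 + 228.1·tan32.0° = 81.0 + 142.5 = 223.6 kN/m
FS = 223.6 / 92.0 = 2.429

FS = 2.43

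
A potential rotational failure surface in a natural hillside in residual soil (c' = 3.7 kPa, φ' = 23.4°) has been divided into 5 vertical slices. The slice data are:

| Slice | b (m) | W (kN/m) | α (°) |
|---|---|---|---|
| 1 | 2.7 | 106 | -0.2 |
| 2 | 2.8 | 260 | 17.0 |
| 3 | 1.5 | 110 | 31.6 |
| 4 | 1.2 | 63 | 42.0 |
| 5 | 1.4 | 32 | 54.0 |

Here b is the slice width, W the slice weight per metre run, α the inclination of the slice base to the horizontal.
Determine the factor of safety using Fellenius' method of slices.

FS = 1.31

Ordinary method of slices: FS = Σ[c'·Δl_i + (W_i cosα_i)·tanφ'] / Σ W_i sinα_i, with Δl_i = b_i / cosα_i.
Slice 1: Δl = 2.7/cos(-0.2°) = 2.700 m; N'_1 = 106·cos(-0.2°) = 106.0; c'Δl = 9.99; W sinα = -0.4
Slice 2: Δl = 2.8/cos17.0° = 2.928 m; N'_2 = 260·cos17.0° = 248.6; c'Δl = 10.83; W sinα = 76.0
Slice 3: Δl = 1.5/cos31.6° = 1.761 m; N'_3 = 110·cos31.6° = 93.7; c'Δl = 6.52; W sinα = 57.6
Slice 4: Δl = 1.2/cos42.0° = 1.615 m; N'_4 = 63·cos42.0° = 46.8; c'Δl = 5.97; W sinα = 42.2
Slice 5: Δl = 1.4/cos54.0° = 2.382 m; N'_5 = 32·cos54.0° = 18.8; c'Δl = 8.81; W sinα = 25.9
Σc'Δl = 42.1 kN/m; ΣN' = 514.0 kN/m; ΣW sinα = 201.3 kN/m
Resisting = 42.1 + 514.0·tan23.4° = 42.1 + 222.4 = 264.5 kN/m
FS = 264.5 / 201.3 = 1.314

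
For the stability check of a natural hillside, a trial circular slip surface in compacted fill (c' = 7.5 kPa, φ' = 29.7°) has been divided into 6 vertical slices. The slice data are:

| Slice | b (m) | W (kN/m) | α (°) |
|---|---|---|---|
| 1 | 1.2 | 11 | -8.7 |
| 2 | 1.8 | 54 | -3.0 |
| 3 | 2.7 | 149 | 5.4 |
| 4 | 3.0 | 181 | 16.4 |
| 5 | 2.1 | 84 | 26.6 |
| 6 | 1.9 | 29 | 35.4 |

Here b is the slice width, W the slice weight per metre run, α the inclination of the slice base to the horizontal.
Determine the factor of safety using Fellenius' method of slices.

Ordinary method of slices: FS = Σ[c'·Δl_i + (W_i cosα_i)·tanφ'] / Σ W_i sinα_i, with Δl_i = b_i / cosα_i.
Slice 1: Δl = 1.2/cos(-8.7°) = 1.214 m; N'_1 = 11·cos(-8.7°) = 10.9; c'Δl = 9.10; W sinα = -1.7
Slice 2: Δl = 1.8/cos(-3.0°) = 1.802 m; N'_2 = 54·cos(-3.0°) = 53.9; c'Δl = 13.52; W sinα = -2.8
Slice 3: Δl = 2.7/cos5.4° = 2.712 m; N'_3 = 149·cos5.4° = 148.3; c'Δl = 20.34; W sinα = 14.0
Slice 4: Δl = 3.0/cos16.4° = 3.127 m; N'_4 = 181·cos16.4° = 173.6; c'Δl = 23.45; W sinα = 51.1
Slice 5: Δl = 2.1/cos26.6° = 2.349 m; N'_5 = 84·cos26.6° = 75.1; c'Δl = 17.61; W sinα = 37.6
Slice 6: Δl = 1.9/cos35.4° = 2.331 m; N'_6 = 29·cos35.4° = 23.6; c'Δl = 17.48; W sinα = 16.8
Σc'Δl = 101.5 kN/m; ΣN' = 485.5 kN/m; ΣW sinα = 115.0 kN/m
Resisting = 101.5 + 485.5·tan29.7° = 101.5 + 276.9 = 378.5 kN/m
FS = 378.5 / 115.0 = 3.290

FS = 3.29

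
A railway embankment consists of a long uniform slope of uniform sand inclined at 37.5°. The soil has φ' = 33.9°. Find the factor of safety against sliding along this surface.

FS = 0.88

For a dry cohesionless infinite slope the factor of safety is FS = tanφ' / tanβ.
FS = tan33.9° / tan37.5° = 0.6720 / 0.7673 = 0.876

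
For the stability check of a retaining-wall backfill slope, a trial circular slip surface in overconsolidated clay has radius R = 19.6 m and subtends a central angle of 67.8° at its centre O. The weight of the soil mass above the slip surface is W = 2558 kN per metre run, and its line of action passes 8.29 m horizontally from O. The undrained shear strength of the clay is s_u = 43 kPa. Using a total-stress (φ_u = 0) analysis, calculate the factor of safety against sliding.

FS = 0.92

Taking moments about the centre O, the resisting moment is provided by the undrained shear strength acting along the arc:
Arc length L_a = R·θ = 19.6·(67.8°·π/180) = 19.6·1.1833 = 23.19 m
M_R = s_u·L_a·R = 43·23.19·19.6 = 19547.3 kN·m/m
M_D = W·d = 2558·8.29 = 21205.8 kN·m/m
FS = M_R / M_D = 19547.3 / 21205.8 = 0.922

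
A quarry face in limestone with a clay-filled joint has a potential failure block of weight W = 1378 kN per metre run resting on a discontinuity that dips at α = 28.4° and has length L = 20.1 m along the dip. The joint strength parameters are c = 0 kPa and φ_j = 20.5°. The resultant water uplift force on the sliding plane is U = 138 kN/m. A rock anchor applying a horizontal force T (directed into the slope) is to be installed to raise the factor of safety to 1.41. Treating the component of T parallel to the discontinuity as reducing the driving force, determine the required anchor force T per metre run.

Resolving forces along and normal to the sliding plane, with the horizontal anchor force T adding T·sinα to the effective normal force and T·cosα acting up the plane against the driving force:
FS = [cL + (W cosα − U + T sinα) tanφ_j] / [W sinα − T cosα]
Without the anchor: N' = 1074.2 kN/m, driving T_d = 655.4 kN/m, resisting R = 0·20.1 + 1074.2·tan20.5° = 401.6 kN/m, FS = 0.61.
Setting FS = 1.41 and solving for T:
1.41·(655.4 − T cos28.4°) = 401.6 + T sin28.4°·tan20.5°
T·(sin28.4°·tan20.5° + 1.41·cos28.4°) = 1.41·655.4 − 401.6
T·(0.4756·0.3739 + 1.41·0.8796) = 924.1 − 401.6 = 522.5
T·1.4181 = 522.5
T = 368.5 kN/m

T = 368 kN/m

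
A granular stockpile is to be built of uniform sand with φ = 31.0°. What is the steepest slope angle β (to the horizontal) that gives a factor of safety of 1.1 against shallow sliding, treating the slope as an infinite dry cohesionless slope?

For an infinite dry cohesionless slope FS = tanφ/tanβ, so tanβ = tanφ / FS.
tanβ = tan31.0° / 1.1 = 0.6009 / 1.1 = 0.5462
β = arctan(0.5462) = 28.64°

β = 28.6°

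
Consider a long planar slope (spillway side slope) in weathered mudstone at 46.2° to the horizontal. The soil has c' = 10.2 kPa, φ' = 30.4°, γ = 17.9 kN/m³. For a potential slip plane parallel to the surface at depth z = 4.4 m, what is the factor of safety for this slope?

FS = 0.82

For an infinite slope with a slip plane parallel to the surface (no pore pressure): FS = [c' + γz cos²β tanφ'] / [γz sinβ cosβ].
γz = 17.9·4.4 = 78.76 kN/m²
Numerator = 10.2 + 78.76·cos²46.2°·tan30.4° = 10.2 + 78.76·0.4791·0.5867 = 32.337 kPa
Denominator = 78.76·sin46.2°·cos46.2° = 78.76·0.7218·0.6921 = 39.345 kPa
FS = 32.337 / 39.345 = 0.822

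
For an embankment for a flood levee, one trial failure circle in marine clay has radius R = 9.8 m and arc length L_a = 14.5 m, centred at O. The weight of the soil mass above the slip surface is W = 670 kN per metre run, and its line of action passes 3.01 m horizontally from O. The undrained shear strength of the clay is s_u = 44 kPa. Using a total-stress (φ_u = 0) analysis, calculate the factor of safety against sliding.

Taking moments about the centre O, the resisting moment is provided by the undrained shear strength acting along the arc:
M_R = s_u·L_a·R = 44·14.50·9.8 = 6252.4 kN·m/m
M_D = W·d = 670·3.01 = 2016.7 kN·m/m
FS = M_R / M_D = 6252.4 / 2016.7 = 3.100

FS = 3.10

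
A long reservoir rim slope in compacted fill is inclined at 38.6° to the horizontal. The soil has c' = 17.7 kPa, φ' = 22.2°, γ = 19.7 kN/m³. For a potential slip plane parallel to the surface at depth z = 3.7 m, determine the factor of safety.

For an infinite slope with a slip plane parallel to the surface (no pore pressure): FS = [c' + γz cos²β tanφ'] / [γz sinβ cosβ].
γz = 19.7·3.7 = 72.89 kN/m²
Numerator = 17.7 + 72.89·cos²38.6°·tan22.2° = 17.7 + 72.89·0.6108·0.4081 = 35.868 kPa
Denominator = 72.89·sin38.6°·cos38.6° = 72.89·0.6239·0.7815 = 35.539 kPa
FS = 35.868 / 35.539 = 1.009

FS = 1.01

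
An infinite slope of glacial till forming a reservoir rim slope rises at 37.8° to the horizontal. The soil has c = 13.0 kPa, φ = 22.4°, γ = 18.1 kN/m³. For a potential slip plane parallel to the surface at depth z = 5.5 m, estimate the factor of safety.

For an infinite slope with a slip plane parallel to the surface (no pore pressure): FS = [c + γz cos²β tanφ] / [γz sinβ cosβ].
γz = 18.1·5.5 = 99.55 kN/m²
Numerator = 13.0 + 99.55·cos²37.8°·tan22.4° = 13.0 + 99.55·0.6243·0.4122 = 38.618 kPa
Denominator = 99.55·sin37.8°·cos37.8° = 99.55·0.6129·0.7902 = 48.211 kPa
FS = 38.618 / 48.211 = 0.801

FS = 0.80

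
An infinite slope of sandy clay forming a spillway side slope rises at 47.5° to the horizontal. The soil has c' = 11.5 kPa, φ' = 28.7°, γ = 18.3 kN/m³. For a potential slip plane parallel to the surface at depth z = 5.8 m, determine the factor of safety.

For an infinite slope with a slip plane parallel to the surface (no pore pressure): FS = [c' + γz cos²β tanφ'] / [γz sinβ cosβ].
γz = 18.3·5.8 = 106.14 kN/m²
Numerator = 11.5 + 106.14·cos²47.5°·tan28.7° = 11.5 + 106.14·0.4564·0.5475 = 38.023 kPa
Denominator = 106.14·sin47.5°·cos47.5° = 106.14·0.7373·0.6756 = 52.868 kPa
FS = 38.023 / 52.868 = 0.719

FS = 0.72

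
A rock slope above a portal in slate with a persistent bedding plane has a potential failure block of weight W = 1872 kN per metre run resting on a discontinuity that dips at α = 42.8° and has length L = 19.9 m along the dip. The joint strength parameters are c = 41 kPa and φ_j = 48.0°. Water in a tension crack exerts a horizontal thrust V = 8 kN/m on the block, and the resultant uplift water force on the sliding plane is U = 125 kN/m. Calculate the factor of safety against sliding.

Resolving the block weight along and normal to the plane and applying the Mohr–Coulomb strength on the joint:
N' = W cosα − U − V sinα = 1872·cos42.8° − 125 − 8·sin42.8° = 1243.1 kN/m
Driving force T = W sinα + V cosα = 1872·sin42.8° + 8·cos42.8° = 1277.8 kN/m
Resisting force R = c·L + N'·tanφ_j = 41·19.9 + 1243.1·tan48.0° = 815.9 + 1380.6 = 2196.5 kN/m
FS = R / T = 2196.5 / 1277.8 = 1.719

FS = 1.72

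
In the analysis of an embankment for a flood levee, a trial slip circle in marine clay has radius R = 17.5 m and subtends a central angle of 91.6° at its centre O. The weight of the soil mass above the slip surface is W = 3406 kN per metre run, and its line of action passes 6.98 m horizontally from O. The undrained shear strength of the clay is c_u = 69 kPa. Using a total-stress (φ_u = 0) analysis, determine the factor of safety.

Taking moments about the centre O, the resisting moment is provided by the undrained shear strength acting along the arc:
Arc length L_a = R·θ = 17.5·(91.6°·π/180) = 17.5·1.5987 = 27.98 m
M_R = c_u·L_a·R = 69·27.98·17.5 = 33783.0 kN·m/m
M_D = W·d = 3406·6.98 = 23773.9 kN·m/m
FS = M_R / M_D = 33783.0 / 23773.9 = 1.421

FS = 1.42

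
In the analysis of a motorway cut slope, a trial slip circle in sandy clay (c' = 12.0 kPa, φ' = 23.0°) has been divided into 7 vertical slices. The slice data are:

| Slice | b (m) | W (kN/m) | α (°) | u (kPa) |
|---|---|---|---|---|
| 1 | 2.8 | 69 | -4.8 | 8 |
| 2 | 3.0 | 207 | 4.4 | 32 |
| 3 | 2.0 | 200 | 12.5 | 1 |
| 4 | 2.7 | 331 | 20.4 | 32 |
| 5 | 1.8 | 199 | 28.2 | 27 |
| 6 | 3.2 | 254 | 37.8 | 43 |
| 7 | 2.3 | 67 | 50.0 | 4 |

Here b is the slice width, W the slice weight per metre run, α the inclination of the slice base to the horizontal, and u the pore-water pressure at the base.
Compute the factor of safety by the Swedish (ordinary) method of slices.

Ordinary method of slices: FS = Σ[c'·Δl_i + (W_i cosα_i − u_i·Δl_i)·tanφ'] / Σ W_i sinα_i, with Δl_i = b_i / cosα_i.
Slice 1: Δl = 2.8/cos(-4.8°) = 2.810 m; N'_1 = 69·cos(-4.8°) − 8·2.810 = 46.3; c'Δl = 33.72; W sinα = -5.8
Slice 2: Δl = 3.0/cos4.4° = 3.009 m; N'_2 = 207·cos4.4° − 32·3.009 = 110.1; c'Δl = 36.11; W sinα = 15.9
Slice 3: Δl = 2.0/cos12.5° = 2.049 m; N'_3 = 200·cos12.5° − 1·2.049 = 193.2; c'Δl = 24.58; W sinα = 43.3
Slice 4: Δl = 2.7/cos20.4° = 2.881 m; N'_4 = 331·cos20.4° − 32·2.881 = 218.1; c'Δl = 34.57; W sinα = 115.4
Slice 5: Δl = 1.8/cos28.2° = 2.042 m; N'_5 = 199·cos28.2° − 27·2.042 = 120.2; c'Δl = 24.51; W sinα = 94.0
Slice 6: Δl = 3.2/cos37.8° = 4.050 m; N'_6 = 254·cos37.8° − 43·4.050 = 26.6; c'Δl = 48.60; W sinα = 155.7
Slice 7: Δl = 2.3/cos50.0° = 3.578 m; N'_7 = 67·cos50.0° − 4·3.578 = 28.8; c'Δl = 42.94; W sinα = 51.3
Σc'Δl = 245.0 kN/m; ΣN' = 743.2 kN/m; ΣW sinα = 469.8 kN/m
Resisting = 245.0 + 743.2·tan23.0° = 245.0 + 315.5 = 560.5 kN/m
FS = 560.5 / 469.8 = 1.193

FS = 1.19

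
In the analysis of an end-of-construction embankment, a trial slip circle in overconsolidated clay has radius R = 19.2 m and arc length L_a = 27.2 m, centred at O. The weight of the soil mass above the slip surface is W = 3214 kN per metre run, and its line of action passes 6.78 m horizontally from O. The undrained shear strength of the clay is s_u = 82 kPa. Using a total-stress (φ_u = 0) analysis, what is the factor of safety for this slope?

FS = 1.97

Taking moments about the centre O, the resisting moment is provided by the undrained shear strength acting along the arc:
M_R = s_u·L_a·R = 82·27.20·19.2 = 42823.7 kN·m/m
M_D = W·d = 3214·6.78 = 21790.9 kN·m/m
FS = M_R / M_D = 42823.7 / 21790.9 = 1.965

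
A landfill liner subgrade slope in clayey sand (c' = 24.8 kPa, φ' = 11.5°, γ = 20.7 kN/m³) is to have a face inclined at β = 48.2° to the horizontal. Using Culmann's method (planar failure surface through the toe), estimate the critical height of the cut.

Culmann's analysis gives the critical failure plane at α_cr = (β + φ')/2 = (48.2 + 11.5)/2 = 29.9°, and the critical height
H_c = (4c'/γ) · sinβ cosφ' / [1 − cos(β − φ')]
    = (4·24.8/20.7) · sin48.2°·cos11.5° / [1 − cos(36.7°)]
    = 4.792 · 0.7455·0.9799 / [1 − 0.8018]
    = 4.792 · 0.7305 / 0.1982
    = 17.66 m

H_c = 17.66 m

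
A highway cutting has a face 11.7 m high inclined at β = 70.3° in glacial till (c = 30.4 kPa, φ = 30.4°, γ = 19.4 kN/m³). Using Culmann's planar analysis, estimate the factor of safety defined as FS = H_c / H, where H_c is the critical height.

H_c = (4c/γ) · sinβ cosφ / [1 − cos(β − φ)]
    = (4·30.4/19.4) · sin70.3°·cos30.4° / [1 − cos39.9°]
    = 6.268 · 0.8120 / 0.2328 = 21.86 m
FS = H_c / H = 21.86 / 11.7 = 1.868

FS = 1.87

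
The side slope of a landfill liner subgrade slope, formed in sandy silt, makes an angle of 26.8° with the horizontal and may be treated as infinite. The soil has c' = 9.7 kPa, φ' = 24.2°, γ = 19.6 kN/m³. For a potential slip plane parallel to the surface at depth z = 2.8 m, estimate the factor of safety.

For an infinite slope with a slip plane parallel to the surface (no pore pressure): FS = [c' + γz cos²β tanφ'] / [γz sinβ cosβ].
γz = 19.6·2.8 = 54.88 kN/m²
Numerator = 9.7 + 54.88·cos²26.8°·tan24.2° = 9.7 + 54.88·0.7967·0.4494 = 29.350 kPa
Denominator = 54.88·sin26.8°·cos26.8° = 54.88·0.4509·0.8926 = 22.086 kPa
FS = 29.350 / 22.086 = 1.329

FS = 1.33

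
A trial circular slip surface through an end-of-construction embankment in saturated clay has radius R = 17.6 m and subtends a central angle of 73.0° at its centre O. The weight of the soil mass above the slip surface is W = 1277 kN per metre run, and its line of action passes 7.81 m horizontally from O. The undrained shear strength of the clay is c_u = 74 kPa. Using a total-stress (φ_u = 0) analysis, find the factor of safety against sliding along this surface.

Taking moments about the centre O, the resisting moment is provided by the undrained shear strength acting along the arc:
Arc length L_a = R·θ = 17.6·(73.0°·π/180) = 17.6·1.2741 = 22.42 m
M_R = c_u·L_a·R = 74·22.42·17.6 = 29205.0 kN·m/m
M_D = W·d = 1277·7.81 = 9973.4 kN·m/m
FS = M_R / M_D = 29205.0 / 9973.4 = 2.928

FS = 2.93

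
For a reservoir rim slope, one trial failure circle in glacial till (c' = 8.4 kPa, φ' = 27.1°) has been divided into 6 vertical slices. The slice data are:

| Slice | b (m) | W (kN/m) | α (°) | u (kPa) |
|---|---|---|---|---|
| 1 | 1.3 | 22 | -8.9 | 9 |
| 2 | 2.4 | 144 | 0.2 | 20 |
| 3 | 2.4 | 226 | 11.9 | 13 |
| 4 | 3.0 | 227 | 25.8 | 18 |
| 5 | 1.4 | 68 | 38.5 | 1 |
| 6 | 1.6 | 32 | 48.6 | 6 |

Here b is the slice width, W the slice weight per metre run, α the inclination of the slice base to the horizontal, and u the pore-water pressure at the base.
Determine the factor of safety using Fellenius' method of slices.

Ordinary method of slices: FS = Σ[c'·Δl_i + (W_i cosα_i − u_i·Δl_i)·tanφ'] / Σ W_i sinα_i, with Δl_i = b_i / cosα_i.
Slice 1: Δl = 1.3/cos(-8.9°) = 1.316 m; N'_1 = 22·cos(-8.9°) − 9·1.316 = 9.9; c'Δl = 11.05; W sinα = -3.4
Slice 2: Δl = 2.4/cos0.2° = 2.400 m; N'_2 = 144·cos0.2° − 20·2.400 = 96.0; c'Δl = 20.16; W sinα = 0.5
Slice 3: Δl = 2.4/cos11.9° = 2.453 m; N'_3 = 226·cos11.9° − 13·2.453 = 189.3; c'Δl = 20.60; W sinα = 46.6
Slice 4: Δl = 3.0/cos25.8° = 3.332 m; N'_4 = 227·cos25.8° − 18·3.332 = 144.4; c'Δl = 27.99; W sinα = 98.8
Slice 5: Δl = 1.4/cos38.5° = 1.789 m; N'_5 = 68·cos38.5° − 1·1.789 = 51.4; c'Δl = 15.03; W sinα = 42.3
Slice 6: Δl = 1.6/cos48.6° = 2.419 m; N'_6 = 32·cos48.6° − 6·2.419 = 6.6; c'Δl = 20.32; W sinα = 24.0
Σc'Δl = 115.2 kN/m; ΣN' = 497.6 kN/m; ΣW sinα = 208.8 kN/m
Resisting = 115.2 + 497.6·tan27.1° = 115.2 + 254.6 = 369.8 kN/m
FS = 369.8 / 208.8 = 1.771

FS = 1.77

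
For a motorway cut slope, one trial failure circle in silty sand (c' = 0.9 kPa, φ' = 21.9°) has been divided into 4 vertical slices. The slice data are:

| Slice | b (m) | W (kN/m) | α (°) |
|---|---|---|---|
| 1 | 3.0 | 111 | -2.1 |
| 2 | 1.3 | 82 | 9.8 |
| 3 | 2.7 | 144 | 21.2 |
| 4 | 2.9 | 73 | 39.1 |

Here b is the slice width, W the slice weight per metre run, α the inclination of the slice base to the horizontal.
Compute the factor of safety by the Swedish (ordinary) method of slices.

FS = 1.52

Ordinary method of slices: FS = Σ[c'·Δl_i + (W_i cosα_i)·tanφ'] / Σ W_i sinα_i, with Δl_i = b_i / cosα_i.
Slice 1: Δl = 3.0/cos(-2.1°) = 3.002 m; N'_1 = 111·cos(-2.1°) = 110.9; c'Δl = 2.70; W sinα = -4.1
Slice 2: Δl = 1.3/cos9.8° = 1.319 m; N'_2 = 82·cos9.8° = 80.8; c'Δl = 1.19; W sinα = 14.0
Slice 3: Δl = 2.7/cos21.2° = 2.896 m; N'_3 = 144·cos21.2° = 134.3; c'Δl = 2.61; W sinα = 52.1
Slice 4: Δl = 2.9/cos39.1° = 3.737 m; N'_4 = 73·cos39.1° = 56.7; c'Δl = 3.36; W sinα = 46.0
Σc'Δl = 9.9 kN/m; ΣN' = 382.6 kN/m; ΣW sinα = 108.0 kN/m
Resisting = 9.9 + 382.6·tan21.9° = 9.9 + 153.8 = 163.7 kN/m
FS = 163.7 / 108.0 = 1.515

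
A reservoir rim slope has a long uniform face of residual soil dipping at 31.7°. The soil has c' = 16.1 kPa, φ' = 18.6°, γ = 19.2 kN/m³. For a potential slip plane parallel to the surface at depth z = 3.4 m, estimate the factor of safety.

FS = 1.10

For an infinite slope with a slip plane parallel to the surface (no pore pressure): FS = [c' + γz cos²β tanφ'] / [γz sinβ cosβ].
γz = 19.2·3.4 = 65.28 kN/m²
Numerator = 16.1 + 65.28·cos²31.7°·tan18.6° = 16.1 + 65.28·0.7239·0.3365 = 32.003 kPa
Denominator = 65.28·sin31.7°·cos31.7° = 65.28·0.5255·0.8508 = 29.185 kPa
FS = 32.003 / 29.185 = 1.097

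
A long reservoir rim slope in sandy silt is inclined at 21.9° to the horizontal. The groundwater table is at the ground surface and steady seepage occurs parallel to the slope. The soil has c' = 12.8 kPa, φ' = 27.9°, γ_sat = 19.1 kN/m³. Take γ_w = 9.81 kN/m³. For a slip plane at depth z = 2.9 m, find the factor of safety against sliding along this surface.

FS = 1.31

With seepage parallel to the slope and the water table at the surface, the effective normal stress on the slip plane uses the buoyant unit weight γ' = γ_sat − γ_w while the driving shear stress uses γ_sat:
FS = [c' + γ' z cos²β tanφ'] / [γ_sat z sinβ cosβ]
γ' = 19.1 − 9.81 = 9.29 kN/m³
Numerator = 12.8 + 9.29·2.9·cos²21.9°·tan27.9° = 12.8 + 9.29·2.9·0.8609·0.5295 = 25.080 kPa
Denominator = 19.1·2.9·sin21.9°·cos21.9° = 19.1·2.9·0.3730·0.9278 = 19.169 kPa
FS = 25.080 / 19.169 = 1.308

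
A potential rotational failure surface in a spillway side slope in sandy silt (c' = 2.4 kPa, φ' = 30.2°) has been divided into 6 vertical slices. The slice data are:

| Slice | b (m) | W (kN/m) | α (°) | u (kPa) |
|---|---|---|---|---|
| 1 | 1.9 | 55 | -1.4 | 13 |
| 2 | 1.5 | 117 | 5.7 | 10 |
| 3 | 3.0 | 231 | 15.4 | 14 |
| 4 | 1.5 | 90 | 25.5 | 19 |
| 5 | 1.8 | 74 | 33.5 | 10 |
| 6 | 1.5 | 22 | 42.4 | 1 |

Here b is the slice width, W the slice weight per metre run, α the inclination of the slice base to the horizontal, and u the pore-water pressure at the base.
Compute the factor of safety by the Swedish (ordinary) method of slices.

Ordinary method of slices: FS = Σ[c'·Δl_i + (W_i cosα_i − u_i·Δl_i)·tanφ'] / Σ W_i sinα_i, with Δl_i = b_i / cosα_i.
Slice 1: Δl = 1.9/cos(-1.4°) = 1.901 m; N'_1 = 55·cos(-1.4°) − 13·1.901 = 30.3; c'Δl = 4.56; W sinα = -1.3
Slice 2: Δl = 1.5/cos5.7° = 1.507 m; N'_2 = 117·cos5.7° − 10·1.507 = 101.3; c'Δl = 3.62; W sinα = 11.6
Slice 3: Δl = 3.0/cos15.4° = 3.112 m; N'_3 = 231·cos15.4° − 14·3.112 = 179.1; c'Δl = 7.47; W sinα = 61.3
Slice 4: Δl = 1.5/cos25.5° = 1.662 m; N'_4 = 90·cos25.5° − 19·1.662 = 49.7; c'Δl = 3.99; W sinα = 38.7
Slice 5: Δl = 1.8/cos33.5° = 2.159 m; N'_5 = 74·cos33.5° − 10·2.159 = 40.1; c'Δl = 5.18; W sinα = 40.8
Slice 6: Δl = 1.5/cos42.4° = 2.031 m; N'_6 = 22·cos42.4° − 1·2.031 = 14.2; c'Δl = 4.88; W sinα = 14.8
Σc'Δl = 29.7 kN/m; ΣN' = 414.8 kN/m; ΣW sinα = 166.0 kN/m
Resisting = 29.7 + 414.8·tan30.2° = 29.7 + 241.4 = 271.1 kN/m
FS = 271.1 / 166.0 = 1.633

FS = 1.63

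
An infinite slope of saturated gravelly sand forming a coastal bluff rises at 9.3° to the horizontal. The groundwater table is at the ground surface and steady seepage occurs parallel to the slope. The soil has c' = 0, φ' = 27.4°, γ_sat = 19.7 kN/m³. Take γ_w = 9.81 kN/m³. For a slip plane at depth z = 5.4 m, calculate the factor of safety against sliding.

With seepage parallel to the slope and the water table at the surface, the effective normal stress on the slip plane uses the buoyant unit weight γ' = γ_sat − γ_w while the driving shear stress uses γ_sat:
FS = [c' + γ' z cos²β tanφ'] / [γ_sat z sinβ cosβ]
(For c' = 0 this reduces to FS = (γ'/γ_sat)·tanφ'/tanβ.)
γ' = 19.7 − 9.81 = 9.89 kN/m³
Numerator = 0.0 + 9.89·5.4·cos²9.3°·tan27.4° = 0.0 + 9.89·5.4·0.9739·0.5184 = 26.960 kPa
Denominator = 19.7·5.4·sin9.3°·cos9.3° = 19.7·5.4·0.1616·0.9869 = 16.965 kPa
FS = 26.960 / 16.965 = 1.589

FS = 1.59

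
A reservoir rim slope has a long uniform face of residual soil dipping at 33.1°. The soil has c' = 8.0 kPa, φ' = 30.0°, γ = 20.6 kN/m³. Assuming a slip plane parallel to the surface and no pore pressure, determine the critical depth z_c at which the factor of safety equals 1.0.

z_c = 7.42 m

Setting FS = 1.00 in FS = [c' + γz cos²β tanφ'] / [γz sinβ cosβ] and solving for z:
z = c' / [γ cosβ (FS·sinβ − cosβ·tanφ')]
  = 8.0 / [20.6·cos33.1°·(1.00·sin33.1° − cos33.1°·tan30.0°)]
  = 8.0 / [20.6·0.8377·(1.00·0.5461 − 0.8377·0.5774)]
  = 8.0 / 1.0776 = 7.424 m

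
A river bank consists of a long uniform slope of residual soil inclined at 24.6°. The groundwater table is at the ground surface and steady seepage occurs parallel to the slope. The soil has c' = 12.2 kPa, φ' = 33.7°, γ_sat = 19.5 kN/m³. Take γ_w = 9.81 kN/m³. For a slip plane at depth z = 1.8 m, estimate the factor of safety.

With seepage parallel to the slope and the water table at the surface, the effective normal stress on the slip plane uses the buoyant unit weight γ' = γ_sat − γ_w while the driving shear stress uses γ_sat:
FS = [c' + γ' z cos²β tanφ'] / [γ_sat z sinβ cosβ]
γ' = 19.5 − 9.81 = 9.69 kN/m³
Numerator = 12.2 + 9.69·1.8·cos²24.6°·tan33.7° = 12.2 + 9.69·1.8·0.8267·0.6669 = 21.817 kPa
Denominator = 19.5·1.8·sin24.6°·cos24.6° = 19.5·1.8·0.4163·0.9092 = 13.285 kPa
FS = 21.817 / 13.285 = 1.642

FS = 1.64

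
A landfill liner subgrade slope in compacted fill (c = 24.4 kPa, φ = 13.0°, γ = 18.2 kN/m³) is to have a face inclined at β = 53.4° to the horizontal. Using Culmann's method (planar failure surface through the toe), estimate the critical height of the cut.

Culmann's analysis gives the critical failure plane at α_cr = (β + φ)/2 = (53.4 + 13.0)/2 = 33.2°, and the critical height
H_c = (4c/γ) · sinβ cosφ / [1 − cos(β − φ)]
    = (4·24.4/18.2) · sin53.4°·cos13.0° / [1 − cos(40.4°)]
    = 5.363 · 0.8028·0.9744 / [1 − 0.7615]
    = 5.363 · 0.7822 / 0.2385
    = 17.59 m

H_c = 17.59 m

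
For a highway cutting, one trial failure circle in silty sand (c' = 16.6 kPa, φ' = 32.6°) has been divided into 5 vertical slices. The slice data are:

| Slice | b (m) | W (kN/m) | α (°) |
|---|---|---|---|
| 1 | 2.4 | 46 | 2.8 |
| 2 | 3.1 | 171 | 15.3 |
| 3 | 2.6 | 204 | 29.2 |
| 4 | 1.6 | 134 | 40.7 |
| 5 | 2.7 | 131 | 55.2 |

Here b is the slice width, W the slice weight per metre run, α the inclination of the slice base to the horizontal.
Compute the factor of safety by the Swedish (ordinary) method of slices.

Ordinary method of slices: FS = Σ[c'·Δl_i + (W_i cosα_i)·tanφ'] / Σ W_i sinα_i, with Δl_i = b_i / cosα_i.
Slice 1: Δl = 2.4/cos2.8° = 2.403 m; N'_1 = 46·cos2.8° = 45.9; c'Δl = 39.89; W sinα = 2.2
Slice 2: Δl = 3.1/cos15.3° = 3.214 m; N'_2 = 171·cos15.3° = 164.9; c'Δl = 53.35; W sinα = 45.1
Slice 3: Δl = 2.6/cos29.2° = 2.979 m; N'_3 = 204·cos29.2° = 178.1; c'Δl = 49.44; W sinα = 99.5
Slice 4: Δl = 1.6/cos40.7° = 2.110 m; N'_4 = 134·cos40.7° = 101.6; c'Δl = 35.03; W sinα = 87.4
Slice 5: Δl = 2.7/cos55.2° = 4.731 m; N'_5 = 131·cos55.2° = 74.8; c'Δl = 78.53; W sinα = 107.6
Σc'Δl = 256.2 kN/m; ΣN' = 565.3 kN/m; ΣW sinα = 341.8 kN/m
Resisting = 256.2 + 565.3·tan32.6° = 256.2 + 361.5 = 617.8 kN/m
FS = 617.8 / 341.8 = 1.807

FS = 1.81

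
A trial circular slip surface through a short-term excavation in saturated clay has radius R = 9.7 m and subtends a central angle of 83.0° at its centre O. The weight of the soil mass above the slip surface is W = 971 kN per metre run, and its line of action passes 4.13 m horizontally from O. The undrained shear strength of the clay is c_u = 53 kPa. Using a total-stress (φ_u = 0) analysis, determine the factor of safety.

FS = 1.80

Taking moments about the centre O, the resisting moment is provided by the undrained shear strength acting along the arc:
Arc length L_a = R·θ = 9.7·(83.0°·π/180) = 9.7·1.4486 = 14.05 m
M_R = c_u·L_a·R = 53·14.05·9.7 = 7224.0 kN·m/m
M_D = W·d = 971·4.13 = 4010.2 kN·m/m
FS = M_R / M_D = 7224.0 / 4010.2 = 1.801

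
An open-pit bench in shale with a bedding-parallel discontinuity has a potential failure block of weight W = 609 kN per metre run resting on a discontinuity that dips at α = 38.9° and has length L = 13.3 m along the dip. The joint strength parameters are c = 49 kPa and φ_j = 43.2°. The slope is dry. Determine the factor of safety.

FS = 2.87

Resolving the block weight along and normal to the plane and applying the Mohr–Coulomb strength on the joint:
N' = W cosα = 609·cos38.9° = 474.0 kN/m
Driving force T = W sinα = 609·sin38.9° = 382.4 kN/m
Resisting force R = c·L + N'·tanφ_j = 49·13.3 + 474.0·tan43.2° = 651.7 + 445.1 = 1096.8 kN/m
FS = R / T = 1096.8 / 382.4 = 2.868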